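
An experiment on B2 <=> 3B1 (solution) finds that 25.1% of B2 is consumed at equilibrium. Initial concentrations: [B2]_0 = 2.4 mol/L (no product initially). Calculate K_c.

K_c = 3.28 (mol/L)^2

Let X = conversion of B2.
Concentrations: [B2] = 2.4 − 2.4X; [B1] = 7.2X.
At X = 0.251: [B2] = 1.8, [B1] = 1.81.
K_c = [B1]^3 / ([B2]) = 3.28 (mol/L)^2.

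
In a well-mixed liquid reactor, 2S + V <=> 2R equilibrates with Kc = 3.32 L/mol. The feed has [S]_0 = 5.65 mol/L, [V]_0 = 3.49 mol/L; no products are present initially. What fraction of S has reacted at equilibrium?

X = 0.693

Let X = conversion of S; extent ξ = 5.65X/2 mol/L.
Concentrations: [S] = 5.65 − 5.65X; [V] = 3.49 − 2.83X; [R] = 5.65X.
Kc = [R]^2 / ([S]^2 [V]).
This equals 3.32 at X = 0.693 (the root in 0 < X < 1).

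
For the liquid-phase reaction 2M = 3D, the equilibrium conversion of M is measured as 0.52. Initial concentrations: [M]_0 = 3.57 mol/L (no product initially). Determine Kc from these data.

Let X = conversion of M.
Concentrations: [M] = 3.57 − 3.57X; [D] = 5.35X.
At X = 0.52: [M] = 1.71, [D] = 2.78.
Kc = [D]^3 / ([M]^2) = 7.35 mol/L.

Kc = 7.35 mol/L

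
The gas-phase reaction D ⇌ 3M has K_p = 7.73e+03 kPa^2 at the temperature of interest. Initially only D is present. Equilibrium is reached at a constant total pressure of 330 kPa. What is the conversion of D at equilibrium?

Let X = conversion of D (basis 1 mol D); extent of reaction ξ = X.
At extent ξ: n_D = 1 − X; n_M = 3X.
Summing: n_T = 1 + 2X.
Mole fractions y_i = n_i/n_T; K_p = p_M^3 / (p_D) with p_i = y_i·P.
This yields a degree-3 equation in X; solving on (0,1), X = 0.156.

X = 0.156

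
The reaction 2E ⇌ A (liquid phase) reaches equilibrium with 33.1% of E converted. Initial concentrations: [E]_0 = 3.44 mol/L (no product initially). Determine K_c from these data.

K_c = 0.107 L/mol

Let X = conversion of E.
Concentrations: [E] = 3.44 − 3.44X; [A] = 1.72X.
At X = 0.331: [E] = 2.3, [A] = 0.569.
K_c = [A] / ([E]^2) = 0.107 L/mol.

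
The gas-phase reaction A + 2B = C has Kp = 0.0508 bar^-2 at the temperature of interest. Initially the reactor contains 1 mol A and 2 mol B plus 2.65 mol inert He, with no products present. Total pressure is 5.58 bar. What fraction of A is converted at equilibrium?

Let X = conversion of A (basis 1 mol A); extent of reaction ξ = X.
At extent ξ: n_A = 1 − X; n_B = 2 − 2X; n_C = X; n_I = 2.65 (inert).
n_T = Σnᵢ = 5.65 − 2X.
With p_i = (n_i/n_T)P, Kp = p_C / (p_A p_B^2).
Equating to 0.0508 bar^-2 and solving on 0 < X < 1: X = 0.140.

X = 0.140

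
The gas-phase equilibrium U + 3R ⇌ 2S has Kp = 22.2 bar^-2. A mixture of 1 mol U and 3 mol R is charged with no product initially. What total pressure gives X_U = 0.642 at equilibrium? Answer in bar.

Basis: 1 mol U initially; let X = conversion of U. Extent ξ = X.
Mole table: n_U = 1 − X; n_R = 3 − 3X; n_S = 2X.
Summing: n_T = 4 − 2X.
Kp = p_S^2 / (p_U p_R^3) with p_i = (n_i/n_T)·P.
At X = 0.642: the mole-fraction product g(X) = Π y_i^ν_i = 27.42. Since Kp = g(X)·P^{-2}, P = (g/Kp)^(1/2) = (27.42/22.2)^(1/2) = 1.11 bar.

P = 1.11 bar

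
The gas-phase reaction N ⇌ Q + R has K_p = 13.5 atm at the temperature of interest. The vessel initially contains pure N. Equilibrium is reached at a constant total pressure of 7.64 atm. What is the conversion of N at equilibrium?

X = 0.799

Basis: 1 mol N initially; let X = conversion of N. Extent ξ = X.
Mole table: n_N = 1 − X; n_Q = X; n_R = X.
n_T = Σnᵢ = 1 + X.
y_i = n_i/n_T, p_i = y_i·P. K_p = p_Q p_R / (p_N).
Substituting and setting equal to 13.5 atm gives a polynomial in X; the root in (0,1) is X = 0.799.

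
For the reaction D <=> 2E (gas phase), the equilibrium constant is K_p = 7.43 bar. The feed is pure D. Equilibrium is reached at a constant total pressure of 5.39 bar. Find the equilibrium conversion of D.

Take 1 mol D as basis and let X be its fractional conversion, so ξ = X.
Mole table: n_D = 1 − X; n_E = 2X.
n_T = Σnᵢ = 1 + X.
y_i = n_i/n_T, p_i = y_i·P. K_p = p_E^2 / (p_D).
This yields a degree-2 equation in X; solving on (0,1), X = 0.506.

X = 0.506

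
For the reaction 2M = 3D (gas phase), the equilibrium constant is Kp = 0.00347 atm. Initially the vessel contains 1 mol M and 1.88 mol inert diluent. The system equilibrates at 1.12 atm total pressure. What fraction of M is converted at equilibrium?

Take 1 mol M as basis and let X be its fractional conversion, so ξ = 0.5X.
At extent ξ: n_M = 1 − X; n_D = 1.5X; n_I = 1.88 (inert).
n_T = Σnᵢ = 2.88 + 0.5X.
y_i = n_i/n_T, p_i = y_i·P. Kp = p_D^3 / (p_M^2).
Substituting and setting equal to 0.00347 atm gives a polynomial in X; the root in (0,1) is X = 0.127.

X = 0.127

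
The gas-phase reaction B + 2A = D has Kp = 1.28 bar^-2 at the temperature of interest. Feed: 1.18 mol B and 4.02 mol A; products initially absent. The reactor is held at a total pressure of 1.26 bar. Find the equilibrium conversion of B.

X = 0.503

Basis: 1.18 mol B initially; let X = conversion of B. Extent ξ = 1.18X.
Mole table: n_B = 1.18 − 1.18X; n_A = 4.02 − 2.36X; n_D = 1.18X.
Total moles n_T = 5.2 − 2.36X.
With p_i = (n_i/n_T)P, Kp = p_D / (p_B p_A^2).
Equating to 1.28 bar^-2 and solving on 0 < X < 1: X = 0.503.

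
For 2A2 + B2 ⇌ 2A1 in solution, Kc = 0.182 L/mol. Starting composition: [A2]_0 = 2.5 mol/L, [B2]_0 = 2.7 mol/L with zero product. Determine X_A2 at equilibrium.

X = 0.388

Let X = conversion of A2; extent ξ = 2.5X/2 mol/L.
Concentrations: [A2] = 2.5 − 2.5X; [B2] = 2.7 − 1.25X; [A1] = 2.5X.
Kc = [A1]^2 / ([A2]^2 [B2]).
Equating to 0.182 L/mol: the physical root is X = 0.388.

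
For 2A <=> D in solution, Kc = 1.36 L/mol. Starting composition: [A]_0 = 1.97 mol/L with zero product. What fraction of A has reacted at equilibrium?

X = 0.651

Let X = conversion of A; extent ξ = 1.97X/2 mol/L.
Concentrations: [A] = 1.97 − 1.97X; [D] = 0.985X.
Kc = [D] / ([A]^2).
Equating to 1.36 L/mol: the physical root is X = 0.651.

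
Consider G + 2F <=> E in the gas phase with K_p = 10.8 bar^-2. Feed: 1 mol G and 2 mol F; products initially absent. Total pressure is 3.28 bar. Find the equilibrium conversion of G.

X = 0.855

Let X = conversion of G (basis 1 mol G); extent of reaction ξ = X.
At extent ξ: n_G = 1 − X; n_F = 2 − 2X; n_E = X.
Summing: n_T = 3 − 2X.
With p_i = (n_i/n_T)P, K_p = p_E / (p_G p_F^2).
This yields a degree-3 equation in X; solving on (0,1), X = 0.855.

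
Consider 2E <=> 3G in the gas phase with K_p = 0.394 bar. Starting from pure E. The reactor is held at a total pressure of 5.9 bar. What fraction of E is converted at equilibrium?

Take 1 mol E as basis and let X be its fractional conversion, so ξ = 0.5X.
Moles: n_E = 1 − X; n_G = 1.5X.
Total moles n_T = 1 + 0.5X.
Mole fractions y_i = n_i/n_T; K_p = p_G^3 / (p_E^2) with p_i = y_i·P.
Equating to 0.394 bar and solving on 0 < X < 1: X = 0.235.

X = 0.235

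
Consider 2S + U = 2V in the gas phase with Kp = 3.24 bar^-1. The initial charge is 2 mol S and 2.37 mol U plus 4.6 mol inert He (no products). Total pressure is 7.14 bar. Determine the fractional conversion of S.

Let X = conversion of S (basis 2 mol S); extent of reaction ξ = X.
Species balance: n_S = 2 − 2X; n_U = 2.37 − X; n_V = 2X; n_I = 4.6 (inert).
n_T = Σnᵢ = 8.97 − X.
With p_i = (n_i/n_T)P, Kp = p_V^2 / (p_S^2 p_U).
Substituting and setting equal to 3.24 bar^-1 gives a polynomial in X; the root in (0,1) is X = 0.684.

X = 0.684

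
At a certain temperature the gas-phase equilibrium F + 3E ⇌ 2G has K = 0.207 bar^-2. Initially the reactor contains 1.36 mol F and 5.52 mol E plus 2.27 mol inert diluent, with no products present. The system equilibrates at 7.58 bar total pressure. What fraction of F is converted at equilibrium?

Basis: 1.36 mol F initially; let X = conversion of F. Extent ξ = 1.36X.
Species balance: n_F = 1.36 − 1.36X; n_E = 5.52 − 4.08X; n_G = 2.72X; n_I = 2.27 (inert).
Summing: n_T = 9.15 − 2.72X.
With p_i = (n_i/n_T)P, K = p_G^2 / (p_F p_E^3).
This yields a degree-4 equation in X; solving on (0,1), X = 0.624.

X = 0.624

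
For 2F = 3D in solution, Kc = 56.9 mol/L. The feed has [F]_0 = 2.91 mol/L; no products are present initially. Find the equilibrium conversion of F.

X = 0.737

Let X = conversion of F; extent ξ = 2.91X/2 mol/L.
Concentrations: [F] = 2.91 − 2.91X; [D] = 4.37X.
Kc = [D]^3 / ([F]^2).
This equals 56.9 at X = 0.737 (the root in 0 < X < 1).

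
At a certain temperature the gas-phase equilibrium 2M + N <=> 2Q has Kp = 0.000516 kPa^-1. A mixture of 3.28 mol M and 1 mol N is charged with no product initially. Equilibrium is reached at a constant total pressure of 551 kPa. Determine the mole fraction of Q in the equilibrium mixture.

Basis: 1 mol N initially; let X = conversion of N. Extent ξ = X.
At extent ξ: n_M = 3.28 − 2X; n_N = 1 − X; n_Q = 2X.
Total moles n_T = 4.28 − X.
With p_i = (n_i/n_T)P, Kp = p_Q^2 / (p_M^2 p_N).
Setting this equal to 0.000516 kPa^-1 and taking the physical root (0 < X < 1) gives X = 0.300.
Then n_Q = 0.599, n_T = 3.98, so y_Q = 0.151.

y_Q = 0.151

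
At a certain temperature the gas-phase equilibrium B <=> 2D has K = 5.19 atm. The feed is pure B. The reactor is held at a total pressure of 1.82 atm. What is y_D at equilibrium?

y_D = 0.784

Basis: 1 mol B initially; let X = conversion of B. Extent ξ = X.
At extent ξ: n_B = 1 − X; n_D = 2X.
n_T = Σnᵢ = 1 + X.
Mole fractions y_i = n_i/n_T; K = p_D^2 / (p_B) with p_i = y_i·P.
Setting this equal to 5.19 atm and taking the physical root (0 < X < 1) gives X = 0.645.
Then n_D = 1.29, n_T = 1.65, so y_D = 0.784.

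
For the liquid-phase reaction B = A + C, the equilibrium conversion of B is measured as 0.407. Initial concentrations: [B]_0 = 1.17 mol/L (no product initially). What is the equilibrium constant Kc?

Kc = 0.327 mol/L

Let X = conversion of B.
Concentrations: [B] = 1.17 − 1.17X; [A] = 1.17X; [C] = 1.17X.
At X = 0.407: [B] = 0.694, [A] = 0.476, [C] = 0.476.
Kc = [A] [C] / ([B]) = 0.327 mol/L.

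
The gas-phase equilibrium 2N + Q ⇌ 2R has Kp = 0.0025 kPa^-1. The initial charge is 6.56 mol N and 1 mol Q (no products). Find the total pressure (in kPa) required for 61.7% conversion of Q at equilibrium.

P = 389 kPa

Let X = conversion of Q (basis 1 mol Q); extent of reaction ξ = X.
At extent ξ: n_N = 6.56 − 2X; n_Q = 1 − X; n_R = 2X.
Summing: n_T = 7.56 − X.
Kp = p_R^2 / (p_N^2 p_Q) with p_i = (n_i/n_T)·P.
At X = 0.617: the mole-fraction product g(X) = Π y_i^ν_i = 0.9731. Since Kp = g(X)·P^{-1}, P = (g/Kp)^(1/1) = (0.9731/0.0025)^(1/1) = 389 kPa.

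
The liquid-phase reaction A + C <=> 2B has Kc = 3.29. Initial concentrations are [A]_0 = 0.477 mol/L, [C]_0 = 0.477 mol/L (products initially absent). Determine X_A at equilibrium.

X = 0.476

Let X = conversion of A; extent ξ = 0.477·X mol/L.
Concentrations: [A] = 0.477 − 0.477X; [C] = 0.477 − 0.477X; [B] = 0.954X.
Kc = [B]^2 / ([A] [C]).
Setting equal to 3.29 and solving for X on (0,1) gives X = 0.476.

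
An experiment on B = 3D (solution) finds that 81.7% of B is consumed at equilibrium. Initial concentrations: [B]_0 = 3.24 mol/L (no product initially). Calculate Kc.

Kc = 845 (mol/L)^2

Let X = conversion of B.
Concentrations: [B] = 3.24 − 3.24X; [D] = 9.72X.
At X = 0.817: [B] = 0.593, [D] = 7.94.
Kc = [D]^3 / ([B]) = 845 (mol/L)^2.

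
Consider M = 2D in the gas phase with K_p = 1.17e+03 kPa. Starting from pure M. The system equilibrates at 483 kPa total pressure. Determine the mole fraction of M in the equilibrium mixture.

Basis: 1 mol M initially; let X = conversion of M. Extent ξ = X.
Mole table: n_M = 1 − X; n_D = 2X.
n_T = Σnᵢ = 1 + X.
Mole fractions y_i = n_i/n_T; K_p = p_D^2 / (p_M) with p_i = y_i·P.
Equating to 1.17e+03 kPa and solving on 0 < X < 1: X = 0.614.
Then n_M = 0.386, n_T = 1.61, so y_M = 0.239.

y_M = 0.239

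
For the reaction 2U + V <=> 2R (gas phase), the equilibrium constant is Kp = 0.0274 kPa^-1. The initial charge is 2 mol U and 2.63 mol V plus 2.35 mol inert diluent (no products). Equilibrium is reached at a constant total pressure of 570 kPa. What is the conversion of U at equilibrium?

X = 0.687

Basis: 2 mol U initially; let X = conversion of U. Extent ξ = X.
Mole table: n_U = 2 − 2X; n_V = 2.63 − X; n_R = 2X; n_I = 2.35 (inert).
Summing: n_T = 6.98 − X.
With p_i = (n_i/n_T)P, Kp = p_R^2 / (p_U^2 p_V).
Substituting and setting equal to 0.0274 kPa^-1 gives a polynomial in X; the root in (0,1) is X = 0.687.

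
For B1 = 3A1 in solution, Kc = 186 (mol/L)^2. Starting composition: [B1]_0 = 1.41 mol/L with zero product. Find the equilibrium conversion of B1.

Let X = conversion of B1; extent ξ = 1.41·X mol/L.
Concentrations: [B1] = 1.41 − 1.41X; [A1] = 4.23X.
Kc = [A1]^3 / ([B1]).
Solving Kc = 186 for X ∈ (0,1): X = 0.833.

X = 0.833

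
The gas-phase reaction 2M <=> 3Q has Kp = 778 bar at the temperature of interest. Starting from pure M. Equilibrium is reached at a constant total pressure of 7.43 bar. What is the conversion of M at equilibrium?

X = 0.877

Take 1 mol M as basis and let X be its fractional conversion, so ξ = 0.5X.
Species balance: n_M = 1 − X; n_Q = 1.5X.
Summing: n_T = 1 + 0.5X.
Mole fractions y_i = n_i/n_T; Kp = p_Q^3 / (p_M^2) with p_i = y_i·P.
This yields a degree-3 equation in X; solving on (0,1), X = 0.877.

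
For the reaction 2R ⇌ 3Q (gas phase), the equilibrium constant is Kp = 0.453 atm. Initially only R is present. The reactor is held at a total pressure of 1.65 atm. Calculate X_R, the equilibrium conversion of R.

Let X = conversion of R (basis 1 mol R); extent of reaction ξ = 0.5X.
Species balance: n_R = 1 − X; n_Q = 1.5X.
Summing: n_T = 1 + 0.5X.
Mole fractions y_i = n_i/n_T; Kp = p_Q^3 / (p_R^2) with p_i = y_i·P.
Substituting and setting equal to 0.453 atm gives a polynomial in X; the root in (0,1) is X = 0.345.

X = 0.345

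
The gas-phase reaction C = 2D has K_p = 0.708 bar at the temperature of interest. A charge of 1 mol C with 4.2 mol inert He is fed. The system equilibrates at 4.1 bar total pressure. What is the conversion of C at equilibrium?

X = 0.385

Take 1 mol C as basis and let X be its fractional conversion, so ξ = X.
Species balance: n_C = 1 − X; n_D = 2X; n_I = 4.2 (inert).
Summing: n_T = 5.2 + X.
With p_i = (n_i/n_T)P, K_p = p_D^2 / (p_C).
This yields a degree-2 equation in X; solving on (0,1), X = 0.385.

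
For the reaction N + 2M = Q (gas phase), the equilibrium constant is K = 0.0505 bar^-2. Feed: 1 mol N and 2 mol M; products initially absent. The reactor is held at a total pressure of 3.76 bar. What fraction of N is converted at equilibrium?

X = 0.211

Basis: 1 mol N initially; let X = conversion of N. Extent ξ = X.
Moles: n_N = 1 − X; n_M = 2 − 2X; n_Q = X.
Summing: n_T = 3 − 2X.
y_i = n_i/n_T, p_i = y_i·P. K = p_Q / (p_N p_M^2).
This yields a degree-3 equation in X; solving on (0,1), X = 0.211.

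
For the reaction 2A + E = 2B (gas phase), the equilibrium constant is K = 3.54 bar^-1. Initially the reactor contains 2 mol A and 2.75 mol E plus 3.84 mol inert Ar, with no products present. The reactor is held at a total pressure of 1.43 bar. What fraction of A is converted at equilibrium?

Let X = conversion of A (basis 2 mol A); extent of reaction ξ = X.
Moles: n_A = 2 − 2X; n_E = 2.75 − X; n_B = 2X; n_I = 3.84 (inert).
n_T = Σnᵢ = 8.59 − X.
Mole fractions y_i = n_i/n_T; K = p_B^2 / (p_A^2 p_E) with p_i = y_i·P.
Setting this equal to 3.54 bar^-1 and taking the physical root (0 < X < 1) gives X = 0.541.

X = 0.541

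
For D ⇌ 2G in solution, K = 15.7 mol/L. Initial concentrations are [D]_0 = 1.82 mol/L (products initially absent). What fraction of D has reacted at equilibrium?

X = 0.744

Let X = conversion of D; extent ξ = 1.82·X mol/L.
Concentrations: [D] = 1.82 − 1.82X; [G] = 3.64X.
K = [G]^2 / ([D]).
Solving K = 15.7 for X ∈ (0,1): X = 0.744.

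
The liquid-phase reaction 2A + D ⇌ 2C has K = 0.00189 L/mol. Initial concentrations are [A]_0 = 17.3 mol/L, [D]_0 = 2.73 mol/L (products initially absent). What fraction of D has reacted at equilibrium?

X = 0.192

Let X = conversion of D; extent ξ = 2.73·X mol/L.
Concentrations: [A] = 17.3 − 5.46X; [D] = 2.73 − 2.73X; [C] = 5.46X.
K = [C]^2 / ([A]^2 [D]).
Equating to 0.00189 L/mol: the physical root is X = 0.192.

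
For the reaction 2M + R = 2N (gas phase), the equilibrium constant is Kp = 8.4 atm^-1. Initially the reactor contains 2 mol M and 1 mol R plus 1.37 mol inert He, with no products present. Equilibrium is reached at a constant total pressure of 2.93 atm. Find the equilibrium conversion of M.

Take 2 mol M as basis and let X be its fractional conversion, so ξ = X.
Mole table: n_M = 2 − 2X; n_R = 1 − X; n_N = 2X; n_I = 1.37 (inert).
n_T = Σnᵢ = 4.37 − X.
Mole fractions y_i = n_i/n_T; Kp = p_N^2 / (p_M^2 p_R) with p_i = y_i·P.
This yields a degree-3 equation in X; solving on (0,1), X = 0.614.

X = 0.614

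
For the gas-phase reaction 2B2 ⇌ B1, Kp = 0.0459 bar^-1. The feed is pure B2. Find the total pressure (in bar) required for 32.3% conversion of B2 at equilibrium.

Take 1 mol B2 as basis and let X be its fractional conversion, so ξ = 0.5X.
At extent ξ: n_B2 = 1 − X; n_B1 = 0.5X.
Total moles n_T = 1 − 0.5X.
Kp = p_B1 / (p_B2^2) with p_i = (n_i/n_T)·P.
At X = 0.323: the mole-fraction product g(X) = Π y_i^ν_i = 0.2955. Since Kp = g(X)·P^{-1}, P = (g/Kp)^(1/1) = (0.2955/0.0459)^(1/1) = 6.44 bar.

P = 6.44 bar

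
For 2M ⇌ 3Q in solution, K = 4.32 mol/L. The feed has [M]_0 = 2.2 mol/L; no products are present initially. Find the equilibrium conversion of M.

X = 0.515

Let X = conversion of M; extent ξ = 2.2X/2 mol/L.
Concentrations: [M] = 2.2 − 2.2X; [Q] = 3.3X.
K = [Q]^3 / ([M]^2).
Setting equal to 4.32 and solving for X on (0,1) gives X = 0.515.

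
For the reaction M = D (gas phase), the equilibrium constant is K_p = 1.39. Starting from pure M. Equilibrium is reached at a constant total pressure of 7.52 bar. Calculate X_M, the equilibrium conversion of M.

X = 0.582

Take 1 mol M as basis and let X be its fractional conversion, so ξ = X.
At extent ξ: n_M = 1 − X; n_D = X.
n_T stays at 1 (no change in mole number).
With p_i = (n_i/n_T)P, K_p = p_D / (p_M).
This yields a degree-1 equation in X; solving on (0,1), X = 0.582.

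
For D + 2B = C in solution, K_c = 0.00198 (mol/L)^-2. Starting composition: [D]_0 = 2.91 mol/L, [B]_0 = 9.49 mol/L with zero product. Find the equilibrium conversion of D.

X = 0.131

Let X = conversion of D; extent ξ = 2.91·X mol/L.
Concentrations: [D] = 2.91 − 2.91X; [B] = 9.49 − 5.82X; [C] = 2.91X.
K_c = [C] / ([D] [B]^2).
Equating to 0.00198 (mol/L)^-2: the physical root is X = 0.131.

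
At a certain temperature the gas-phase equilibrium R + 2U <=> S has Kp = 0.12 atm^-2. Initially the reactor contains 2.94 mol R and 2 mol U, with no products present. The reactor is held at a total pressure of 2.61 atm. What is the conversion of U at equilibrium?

X = 0.251

Basis: 2 mol U initially; let X = conversion of U. Extent ξ = X.
Mole table: n_R = 2.94 − X; n_U = 2 − 2X; n_S = X.
Total moles n_T = 4.94 − 2X.
With p_i = (n_i/n_T)P, Kp = p_S / (p_R p_U^2).
Substituting and setting equal to 0.12 atm^-2 gives a polynomial in X; the root in (0,1) is X = 0.251.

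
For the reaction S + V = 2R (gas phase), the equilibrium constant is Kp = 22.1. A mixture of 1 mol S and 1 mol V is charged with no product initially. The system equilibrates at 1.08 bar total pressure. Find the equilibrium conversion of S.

Let X = conversion of S (basis 1 mol S); extent of reaction ξ = X.
At extent ξ: n_S = 1 − X; n_V = 1 − X; n_R = 2X.
Since Δν = 0, n_T = 2 throughout.
Mole fractions y_i = n_i/n_T; Kp = p_R^2 / (p_S p_V) with p_i = y_i·P.
Equating to 22.1 and solving on 0 < X < 1: X = 0.702.

X = 0.702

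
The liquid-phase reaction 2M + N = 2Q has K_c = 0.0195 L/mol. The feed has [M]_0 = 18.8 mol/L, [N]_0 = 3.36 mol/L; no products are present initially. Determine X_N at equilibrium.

X = 0.447

Let X = conversion of N; extent ξ = 3.36·X mol/L.
Concentrations: [M] = 18.8 − 6.72X; [N] = 3.36 − 3.36X; [Q] = 6.72X.
K_c = [Q]^2 / ([M]^2 [N]).
Solving K_c = 0.0195 for X ∈ (0,1): X = 0.447.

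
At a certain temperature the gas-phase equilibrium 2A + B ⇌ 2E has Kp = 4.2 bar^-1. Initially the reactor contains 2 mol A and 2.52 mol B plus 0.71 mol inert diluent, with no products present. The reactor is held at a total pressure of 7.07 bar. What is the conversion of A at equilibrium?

X = 0.773

Take 2 mol A as basis and let X be its fractional conversion, so ξ = X.
Mole table: n_A = 2 − 2X; n_B = 2.52 − X; n_E = 2X; n_I = 0.71 (inert).
Total moles n_T = 5.23 − X.
y_i = n_i/n_T, p_i = y_i·P. Kp = p_E^2 / (p_A^2 p_B).
Substituting and setting equal to 4.2 bar^-1 gives a polynomial in X; the root in (0,1) is X = 0.773.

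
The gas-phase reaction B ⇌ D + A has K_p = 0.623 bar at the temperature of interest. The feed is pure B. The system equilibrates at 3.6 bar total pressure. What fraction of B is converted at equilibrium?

Basis: 1 mol B initially; let X = conversion of B. Extent ξ = X.
At extent ξ: n_B = 1 − X; n_D = X; n_A = X.
Total moles n_T = 1 + X.
Mole fractions y_i = n_i/n_T; K_p = p_D p_A / (p_B) with p_i = y_i·P.
Equating to 0.623 bar and solving on 0 < X < 1: X = 0.384.

X = 0.384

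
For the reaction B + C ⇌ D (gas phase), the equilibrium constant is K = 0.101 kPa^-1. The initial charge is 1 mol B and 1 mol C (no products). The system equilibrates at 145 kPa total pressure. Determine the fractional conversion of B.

X = 0.747

Let X = conversion of B (basis 1 mol B); extent of reaction ξ = X.
Moles: n_B = 1 − X; n_C = 1 − X; n_D = X.
Total moles n_T = 2 − X.
Mole fractions y_i = n_i/n_T; K = p_D / (p_B p_C) with p_i = y_i·P.
Substituting and setting equal to 0.101 kPa^-1 gives a polynomial in X; the root in (0,1) is X = 0.747.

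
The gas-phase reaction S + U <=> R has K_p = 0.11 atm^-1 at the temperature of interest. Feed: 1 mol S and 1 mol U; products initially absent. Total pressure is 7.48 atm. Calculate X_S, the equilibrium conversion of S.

X = 0.259

Take 1 mol S as basis and let X be its fractional conversion, so ξ = X.
Mole table: n_S = 1 − X; n_U = 1 − X; n_R = X.
Total moles n_T = 2 − X.
With p_i = (n_i/n_T)P, K_p = p_R / (p_S p_U).
Setting this equal to 0.11 atm^-1 and taking the physical root (0 < X < 1) gives X = 0.259.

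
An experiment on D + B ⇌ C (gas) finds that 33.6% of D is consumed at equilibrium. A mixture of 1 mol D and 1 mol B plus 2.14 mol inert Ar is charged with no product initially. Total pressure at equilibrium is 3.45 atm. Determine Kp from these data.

Let X = conversion of D (basis 1 mol D); extent of reaction ξ = X.
Species balance: n_D = 1 − X; n_B = 1 − X; n_C = X; n_I = 2.14 (inert).
Summing: n_T = 4.14 − X.
At X = 0.336: n_D = 0.664, n_B = 0.664, n_C = 0.336, n_T = 3.8.
p_i = (n_i/n_T)·P. Kp = p_C / (p_D p_B) = 0.84 atm^-1.

Kp = 0.84 atm^-1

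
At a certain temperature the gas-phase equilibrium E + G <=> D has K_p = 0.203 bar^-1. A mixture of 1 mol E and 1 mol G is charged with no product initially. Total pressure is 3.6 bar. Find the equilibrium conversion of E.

X = 0.240

Take 1 mol E as basis and let X be its fractional conversion, so ξ = X.
At extent ξ: n_E = 1 − X; n_G = 1 − X; n_D = X.
n_T = Σnᵢ = 2 − X.
Mole fractions y_i = n_i/n_T; K_p = p_D / (p_E p_G) with p_i = y_i·P.
This yields a degree-2 equation in X; solving on (0,1), X = 0.240.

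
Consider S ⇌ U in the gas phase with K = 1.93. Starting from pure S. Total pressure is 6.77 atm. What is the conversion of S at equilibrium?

X = 0.659

Let X = conversion of S (basis 1 mol S); extent of reaction ξ = X.
Moles: n_S = 1 − X; n_U = X.
Since Δν = 0, n_T = 1 throughout.
y_i = n_i/n_T, p_i = y_i·P. K = p_U / (p_S).
Equating to 1.93 and solving on 0 < X < 1: X = 0.659.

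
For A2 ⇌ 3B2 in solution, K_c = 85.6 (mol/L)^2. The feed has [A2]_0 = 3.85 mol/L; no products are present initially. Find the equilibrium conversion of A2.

Let X = conversion of A2; extent ξ = 3.85·X mol/L.
Concentrations: [A2] = 3.85 − 3.85X; [B2] = 11.6X.
K_c = [B2]^3 / ([A2]).
Equating to 85.6 (mol/L)^2: the physical root is X = 0.481.

X = 0.481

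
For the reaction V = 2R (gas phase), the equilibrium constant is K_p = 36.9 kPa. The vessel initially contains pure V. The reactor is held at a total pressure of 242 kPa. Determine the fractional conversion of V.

Take 1 mol V as basis and let X be its fractional conversion, so ξ = X.
Moles: n_V = 1 − X; n_R = 2X.
n_T = Σnᵢ = 1 + X.
y_i = n_i/n_T, p_i = y_i·P. K_p = p_R^2 / (p_V).
Substituting and setting equal to 36.9 kPa gives a polynomial in X; the root in (0,1) is X = 0.192.

X = 0.192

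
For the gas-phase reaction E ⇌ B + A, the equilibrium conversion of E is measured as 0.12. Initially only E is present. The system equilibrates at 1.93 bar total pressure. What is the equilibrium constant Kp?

Kp = 0.0282 bar

Basis: 1 mol E initially; let X = conversion of E. Extent ξ = X.
Moles: n_E = 1 − X; n_B = X; n_A = X.
n_T = Σnᵢ = 1 + X.
At X = 0.12: n_E = 0.88, n_B = 0.12, n_A = 0.12, n_T = 1.12.
p_i = (n_i/n_T)·P. Kp = p_B p_A / (p_E) = 0.0282 bar.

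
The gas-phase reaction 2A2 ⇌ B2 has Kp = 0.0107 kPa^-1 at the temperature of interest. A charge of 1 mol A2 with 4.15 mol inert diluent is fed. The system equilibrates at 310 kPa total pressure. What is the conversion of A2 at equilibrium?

X = 0.433

Take 1 mol A2 as basis and let X be its fractional conversion, so ξ = 0.5X.
Moles: n_A2 = 1 − X; n_B2 = 0.5X; n_I = 4.15 (inert).
Summing: n_T = 5.15 − 0.5X.
y_i = n_i/n_T, p_i = y_i·P. Kp = p_B2 / (p_A2^2).
Equating to 0.0107 kPa^-1 and solving on 0 < X < 1: X = 0.433.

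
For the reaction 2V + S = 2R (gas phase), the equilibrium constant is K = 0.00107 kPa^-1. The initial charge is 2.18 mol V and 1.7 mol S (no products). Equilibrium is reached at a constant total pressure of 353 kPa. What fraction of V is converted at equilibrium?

X = 0.278

Let X = conversion of V (basis 2.18 mol V); extent of reaction ξ = 1.09X.
Moles: n_V = 2.18 − 2.18X; n_S = 1.7 − 1.09X; n_R = 2.18X.
n_T = Σnᵢ = 3.88 − 1.09X.
Mole fractions y_i = n_i/n_T; K = p_R^2 / (p_V^2 p_S) with p_i = y_i·P.
This yields a degree-3 equation in X; solving on (0,1), X = 0.278.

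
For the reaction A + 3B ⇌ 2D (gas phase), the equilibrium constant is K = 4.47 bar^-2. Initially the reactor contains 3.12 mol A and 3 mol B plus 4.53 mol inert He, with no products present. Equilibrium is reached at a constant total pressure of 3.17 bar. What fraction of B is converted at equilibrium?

Basis: 3 mol B initially; let X = conversion of B. Extent ξ = X.
Moles: n_A = 3.12 − X; n_B = 3 − 3X; n_D = 2X; n_I = 4.53 (inert).
n_T = Σnᵢ = 10.7 − 2X.
y_i = n_i/n_T, p_i = y_i·P. K = p_D^2 / (p_A p_B^3).
Substituting and setting equal to 4.47 bar^-2 gives a polynomial in X; the root in (0,1) is X = 0.638.

X = 0.638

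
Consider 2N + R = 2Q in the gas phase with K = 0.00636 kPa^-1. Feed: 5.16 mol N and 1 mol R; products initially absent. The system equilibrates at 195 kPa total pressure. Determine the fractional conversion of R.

X = 0.596

Basis: 1 mol R initially; let X = conversion of R. Extent ξ = X.
Mole table: n_N = 5.16 − 2X; n_R = 1 − X; n_Q = 2X.
n_T = Σnᵢ = 6.16 − X.
Mole fractions y_i = n_i/n_T; K = p_Q^2 / (p_N^2 p_R) with p_i = y_i·P.
Setting this equal to 0.00636 kPa^-1 and taking the physical root (0 < X < 1) gives X = 0.596.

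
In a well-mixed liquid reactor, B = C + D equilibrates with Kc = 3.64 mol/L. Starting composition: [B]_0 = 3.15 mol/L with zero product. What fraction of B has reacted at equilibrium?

X = 0.643

Let X = conversion of B; extent ξ = 3.15·X mol/L.
Concentrations: [B] = 3.15 − 3.15X; [C] = 3.15X; [D] = 3.15X.
Kc = [C] [D] / ([B]).
Setting equal to 3.64 and solving for X on (0,1) gives X = 0.643.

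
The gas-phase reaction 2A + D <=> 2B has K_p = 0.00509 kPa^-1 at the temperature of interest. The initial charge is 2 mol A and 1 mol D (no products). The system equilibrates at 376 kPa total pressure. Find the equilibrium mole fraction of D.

Basis: 2 mol A initially; let X = conversion of A. Extent ξ = X.
Moles: n_A = 2 − 2X; n_D = 1 − X; n_B = 2X.
Total moles n_T = 3 − X.
With p_i = (n_i/n_T)P, K_p = p_B^2 / (p_A^2 p_D).
Setting this equal to 0.00509 kPa^-1 and taking the physical root (0 < X < 1) gives X = 0.399.
Then n_D = 0.601, n_T = 2.6, so y_D = 0.231.

y_D = 0.231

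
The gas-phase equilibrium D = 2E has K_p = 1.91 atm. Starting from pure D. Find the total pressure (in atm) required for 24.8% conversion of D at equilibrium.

P = 7.29 atm

Basis: 1 mol D initially; let X = conversion of D. Extent ξ = X.
At extent ξ: n_D = 1 − X; n_E = 2X.
Summing: n_T = 1 + X.
K_p = p_E^2 / (p_D) with p_i = (n_i/n_T)·P.
At X = 0.248: the mole-fraction product g(X) = Π y_i^ν_i = 0.2621. Since K_p = g(X)·P^{1}, P = (K_p/g)^(1/1) = (1.91/0.2621)^(1/1) = 7.29 atm.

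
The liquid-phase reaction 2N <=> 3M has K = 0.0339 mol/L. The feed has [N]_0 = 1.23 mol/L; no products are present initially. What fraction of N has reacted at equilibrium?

X = 0.177

Let X = conversion of N; extent ξ = 1.23X/2 mol/L.
Concentrations: [N] = 1.23 − 1.23X; [M] = 1.84X.
K = [M]^3 / ([N]^2).
Setting equal to 0.0339 and solving for X on (0,1) gives X = 0.177.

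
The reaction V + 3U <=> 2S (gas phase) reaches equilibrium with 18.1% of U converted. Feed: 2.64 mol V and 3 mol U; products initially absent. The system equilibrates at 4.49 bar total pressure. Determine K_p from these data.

K_p = 0.00496 bar^-2

Let X = conversion of U (basis 3 mol U); extent of reaction ξ = X.
Moles: n_V = 2.64 − X; n_U = 3 − 3X; n_S = 2X.
n_T = Σnᵢ = 5.64 − 2X.
At X = 0.181: n_V = 2.46, n_U = 2.46, n_S = 0.362, n_T = 5.28.
p_i = (n_i/n_T)·P. K_p = p_S^2 / (p_V p_U^3) = 0.00496 bar^-2.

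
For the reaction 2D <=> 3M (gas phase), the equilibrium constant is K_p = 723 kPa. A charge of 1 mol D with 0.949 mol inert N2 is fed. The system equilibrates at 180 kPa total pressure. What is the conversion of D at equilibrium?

Take 1 mol D as basis and let X be its fractional conversion, so ξ = 0.5X.
Species balance: n_D = 1 − X; n_M = 1.5X; n_I = 0.949 (inert).
n_T = Σnᵢ = 1.95 + 0.5X.
Mole fractions y_i = n_i/n_T; K_p = p_M^3 / (p_D^2) with p_i = y_i·P.
Setting this equal to 723 kPa and taking the physical root (0 < X < 1) gives X = 0.668.

X = 0.668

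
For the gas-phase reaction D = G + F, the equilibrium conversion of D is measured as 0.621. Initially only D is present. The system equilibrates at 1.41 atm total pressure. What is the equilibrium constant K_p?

K_p = 0.885 atm

Let X = conversion of D (basis 1 mol D); extent of reaction ξ = X.
Mole table: n_D = 1 − X; n_G = X; n_F = X.
n_T = Σnᵢ = 1 + X.
At X = 0.621: n_D = 0.379, n_G = 0.621, n_F = 0.621, n_T = 1.62.
p_i = (n_i/n_T)·P. K_p = p_G p_F / (p_D) = 0.885 atm.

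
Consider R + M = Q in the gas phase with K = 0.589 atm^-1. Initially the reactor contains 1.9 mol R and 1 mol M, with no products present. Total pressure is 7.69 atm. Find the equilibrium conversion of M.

X = 0.711

Basis: 1 mol M initially; let X = conversion of M. Extent ξ = X.
At extent ξ: n_R = 1.9 − X; n_M = 1 − X; n_Q = X.
n_T = Σnᵢ = 2.9 − X.
Mole fractions y_i = n_i/n_T; K = p_Q / (p_R p_M) with p_i = y_i·P.
Equating to 0.589 atm^-1 and solving on 0 < X < 1: X = 0.711.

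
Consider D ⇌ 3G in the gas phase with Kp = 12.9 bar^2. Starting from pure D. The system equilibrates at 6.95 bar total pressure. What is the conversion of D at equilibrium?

Take 1 mol D as basis and let X be its fractional conversion, so ξ = X.
Moles: n_D = 1 − X; n_G = 3X.
Total moles n_T = 1 + 2X.
Mole fractions y_i = n_i/n_T; Kp = p_G^3 / (p_D) with p_i = y_i·P.
Substituting and setting equal to 12.9 bar^2 gives a polynomial in X; the root in (0,1) is X = 0.256.

X = 0.256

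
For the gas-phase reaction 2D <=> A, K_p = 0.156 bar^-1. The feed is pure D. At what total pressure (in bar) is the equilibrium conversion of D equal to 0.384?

Let X = conversion of D (basis 1 mol D); extent of reaction ξ = 0.5X.
At extent ξ: n_D = 1 − X; n_A = 0.5X.
Total moles n_T = 1 − 0.5X.
K_p = p_A / (p_D^2) with p_i = (n_i/n_T)·P.
At X = 0.384: the mole-fraction product g(X) = Π y_i^ν_i = 0.4088. Since K_p = g(X)·P^{-1}, P = (g/K_p)^(1/1) = (0.4088/0.156)^(1/1) = 2.62 bar.

P = 2.62 bar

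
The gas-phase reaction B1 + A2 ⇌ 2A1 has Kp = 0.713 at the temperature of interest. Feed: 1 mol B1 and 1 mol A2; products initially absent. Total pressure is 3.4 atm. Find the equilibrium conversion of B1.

X = 0.297

Take 1 mol B1 as basis and let X be its fractional conversion, so ξ = X.
Moles: n_B1 = 1 − X; n_A2 = 1 − X; n_A1 = 2X.
Since Δν = 0, n_T = 2 throughout.
y_i = n_i/n_T, p_i = y_i·P. Kp = p_A1^2 / (p_B1 p_A2).
This yields a degree-2 equation in X; solving on (0,1), X = 0.297.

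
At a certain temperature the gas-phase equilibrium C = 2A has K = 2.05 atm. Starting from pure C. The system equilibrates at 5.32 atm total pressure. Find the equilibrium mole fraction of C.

y_C = 0.543

Basis: 1 mol C initially; let X = conversion of C. Extent ξ = X.
Species balance: n_C = 1 − X; n_A = 2X.
Summing: n_T = 1 + X.
With p_i = (n_i/n_T)P, K = p_A^2 / (p_C).
This yields a degree-2 equation in X; solving on (0,1), X = 0.296.
Then n_C = 0.704, n_T = 1.3, so y_C = 0.543.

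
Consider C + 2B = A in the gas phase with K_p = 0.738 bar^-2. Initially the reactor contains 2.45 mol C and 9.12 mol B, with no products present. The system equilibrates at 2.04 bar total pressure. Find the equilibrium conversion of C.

X = 0.611

Basis: 2.45 mol C initially; let X = conversion of C. Extent ξ = 2.45X.
Species balance: n_C = 2.45 − 2.45X; n_B = 9.12 − 4.9X; n_A = 2.45X.
Total moles n_T = 11.6 − 4.9X.
Mole fractions y_i = n_i/n_T; K_p = p_A / (p_C p_B^2) with p_i = y_i·P.
Setting this equal to 0.738 bar^-2 and taking the physical root (0 < X < 1) gives X = 0.611.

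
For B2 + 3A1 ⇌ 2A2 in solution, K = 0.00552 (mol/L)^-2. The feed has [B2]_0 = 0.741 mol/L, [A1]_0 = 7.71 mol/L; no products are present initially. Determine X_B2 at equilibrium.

Let X = conversion of B2; extent ξ = 0.741·X mol/L.
Concentrations: [B2] = 0.741 − 0.741X; [A1] = 7.71 − 2.22X; [A2] = 1.48X.
K = [A2]^2 / ([B2] [A1]^3).
Setting equal to 0.00552 and solving for X on (0,1) gives X = 0.510.

X = 0.510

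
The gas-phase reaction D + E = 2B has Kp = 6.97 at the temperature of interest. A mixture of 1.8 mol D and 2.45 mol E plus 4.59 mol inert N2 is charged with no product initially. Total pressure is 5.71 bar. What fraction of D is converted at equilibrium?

Take 1.8 mol D as basis and let X be its fractional conversion, so ξ = 1.8X.
Mole table: n_D = 1.8 − 1.8X; n_E = 2.45 − 1.8X; n_B = 3.6X; n_I = 4.59 (inert).
Since Δν = 0, n_T = 8.84 throughout.
With p_i = (n_i/n_T)P, Kp = p_B^2 / (p_D p_E).
This yields a degree-2 equation in X; solving on (0,1), X = 0.654.

X = 0.654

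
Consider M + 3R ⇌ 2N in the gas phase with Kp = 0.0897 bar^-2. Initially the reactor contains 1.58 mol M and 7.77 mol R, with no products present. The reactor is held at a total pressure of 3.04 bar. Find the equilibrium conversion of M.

Take 1.58 mol M as basis and let X be its fractional conversion, so ξ = 1.58X.
At extent ξ: n_M = 1.58 − 1.58X; n_R = 7.77 − 4.74X; n_N = 3.16X.
Summing: n_T = 9.35 − 3.16X.
Mole fractions y_i = n_i/n_T; Kp = p_N^2 / (p_M p_R^3) with p_i = y_i·P.
Equating to 0.0897 bar^-2 and solving on 0 < X < 1: X = 0.452.

X = 0.452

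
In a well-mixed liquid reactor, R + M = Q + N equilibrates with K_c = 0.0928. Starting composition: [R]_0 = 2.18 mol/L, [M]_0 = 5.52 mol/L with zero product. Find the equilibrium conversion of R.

Let X = conversion of R; extent ξ = 2.18·X mol/L.
Concentrations: [R] = 2.18 − 2.18X; [M] = 5.52 − 2.18X; [Q] = 2.18X; [N] = 2.18X.
K_c = [Q] [N] / ([R] [M]).
Solving K_c = 0.0928 for X ∈ (0,1): X = 0.359.

X = 0.359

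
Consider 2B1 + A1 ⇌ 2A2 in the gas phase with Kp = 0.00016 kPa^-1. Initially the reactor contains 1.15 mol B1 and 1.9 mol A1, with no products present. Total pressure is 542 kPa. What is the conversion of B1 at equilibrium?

X = 0.187

Let X = conversion of B1 (basis 1.15 mol B1); extent of reaction ξ = 0.575X.
Mole table: n_B1 = 1.15 − 1.15X; n_A1 = 1.9 − 0.575X; n_A2 = 1.15X.
Total moles n_T = 3.05 − 0.575X.
y_i = n_i/n_T, p_i = y_i·P. Kp = p_A2^2 / (p_B1^2 p_A1).
This yields a degree-3 equation in X; solving on (0,1), X = 0.187.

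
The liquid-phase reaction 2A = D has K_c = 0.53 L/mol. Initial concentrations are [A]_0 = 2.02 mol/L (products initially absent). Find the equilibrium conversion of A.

Let X = conversion of A; extent ξ = 2.02X/2 mol/L.
Concentrations: [A] = 2.02 − 2.02X; [D] = 1.01X.
K_c = [D] / ([A]^2).
Setting equal to 0.53 and solving for X on (0,1) gives X = 0.511.

X = 0.511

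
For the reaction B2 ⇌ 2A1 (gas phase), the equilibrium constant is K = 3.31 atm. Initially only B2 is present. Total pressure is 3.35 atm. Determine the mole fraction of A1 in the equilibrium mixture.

y_A1 = 0.616

Take 1 mol B2 as basis and let X be its fractional conversion, so ξ = X.
Species balance: n_B2 = 1 − X; n_A1 = 2X.
Total moles n_T = 1 + X.
Mole fractions y_i = n_i/n_T; K = p_A1^2 / (p_B2) with p_i = y_i·P.
Equating to 3.31 atm and solving on 0 < X < 1: X = 0.445.
Then n_A1 = 0.89, n_T = 1.45, so y_A1 = 0.616.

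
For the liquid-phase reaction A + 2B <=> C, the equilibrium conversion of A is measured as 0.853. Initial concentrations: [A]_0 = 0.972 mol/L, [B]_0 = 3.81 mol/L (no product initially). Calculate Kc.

Let X = conversion of A.
Concentrations: [A] = 0.972 − 0.972X; [B] = 3.81 − 1.94X; [C] = 0.972X.
At X = 0.853: [A] = 0.143, [B] = 2.15, [C] = 0.829.
Kc = [C] / ([A] [B]^2) = 1.25 (mol/L)^-2.

Kc = 1.25 (mol/L)^-2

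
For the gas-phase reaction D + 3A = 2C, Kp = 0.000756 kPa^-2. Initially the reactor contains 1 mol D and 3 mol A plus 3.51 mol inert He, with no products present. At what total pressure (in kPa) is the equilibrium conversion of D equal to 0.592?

P = 315 kPa

Take 1 mol D as basis and let X be its fractional conversion, so ξ = X.
Species balance: n_D = 1 − X; n_A = 3 − 3X; n_C = 2X; n_I = 3.51 (inert).
Total moles n_T = 7.51 − 2X.
Kp = p_C^2 / (p_D p_A^3) with p_i = (n_i/n_T)·P.
At X = 0.592: the mole-fraction product g(X) = Π y_i^ν_i = 74.98. Since Kp = g(X)·P^{-2}, P = (g/Kp)^(1/2) = (74.98/0.000756)^(1/2) = 315 kPa.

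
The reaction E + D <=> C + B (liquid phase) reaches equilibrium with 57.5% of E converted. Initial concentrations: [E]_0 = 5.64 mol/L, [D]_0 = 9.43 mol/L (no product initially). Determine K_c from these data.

Let X = conversion of E.
Concentrations: [E] = 5.64 − 5.64X; [D] = 9.43 − 5.64X; [C] = 5.64X; [B] = 5.64X.
At X = 0.575: [E] = 2.4, [D] = 6.19, [C] = 3.24, [B] = 3.24.
K_c = [C] [B] / ([E] [D]) = 0.709.

K_c = 0.709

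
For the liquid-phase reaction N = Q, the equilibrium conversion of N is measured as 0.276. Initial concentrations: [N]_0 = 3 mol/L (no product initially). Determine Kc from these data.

Let X = conversion of N.
Concentrations: [N] = 3 − 3X; [Q] = 3X.
At X = 0.276: [N] = 2.17, [Q] = 0.828.
Kc = [Q] / ([N]) = 0.381.

Kc = 0.381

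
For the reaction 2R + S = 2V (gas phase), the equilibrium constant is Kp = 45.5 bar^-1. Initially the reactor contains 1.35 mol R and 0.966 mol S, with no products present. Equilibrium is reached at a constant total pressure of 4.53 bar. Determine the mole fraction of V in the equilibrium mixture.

y_V = 0.680

Take 1.35 mol R as basis and let X be its fractional conversion, so ξ = 0.675X.
At extent ξ: n_R = 1.35 − 1.35X; n_S = 0.966 − 0.675X; n_V = 1.35X.
Total moles n_T = 2.32 − 0.675X.
With p_i = (n_i/n_T)P, Kp = p_V^2 / (p_R^2 p_S).
This yields a degree-3 equation in X; solving on (0,1), X = 0.870.
Then n_V = 1.18, n_T = 1.73, so y_V = 0.680.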